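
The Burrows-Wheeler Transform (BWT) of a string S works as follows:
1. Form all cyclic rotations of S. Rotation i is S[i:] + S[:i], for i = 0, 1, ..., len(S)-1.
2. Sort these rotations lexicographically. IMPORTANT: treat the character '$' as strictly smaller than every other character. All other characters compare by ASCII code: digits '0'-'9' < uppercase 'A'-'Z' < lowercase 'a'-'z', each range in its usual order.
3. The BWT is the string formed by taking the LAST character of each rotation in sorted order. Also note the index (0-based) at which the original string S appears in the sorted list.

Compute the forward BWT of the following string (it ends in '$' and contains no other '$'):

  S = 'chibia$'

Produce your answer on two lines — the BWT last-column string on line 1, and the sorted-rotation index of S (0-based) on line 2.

All 7 rotations (rotation i = S[i:]+S[:i]):
  rot[0] = chibia$
  rot[1] = hibia$c
  rot[2] = ibia$ch
  rot[3] = bia$chi
  rot[4] = ia$chib
  rot[5] = a$chibi
  rot[6] = $chibia
Sorted (with $ < everything):
  sorted[0] = $chibia  (last char: 'a')
  sorted[1] = a$chibi  (last char: 'i')
  sorted[2] = bia$chi  (last char: 'i')
  sorted[3] = chibia$  (last char: '$')
  sorted[4] = hibia$c  (last char: 'c')
  sorted[5] = ia$chib  (last char: 'b')
  sorted[6] = ibia$ch  (last char: 'h')
Last column: aii$cbh
Original string S is at sorted index 3

Answer: aii$cbh
3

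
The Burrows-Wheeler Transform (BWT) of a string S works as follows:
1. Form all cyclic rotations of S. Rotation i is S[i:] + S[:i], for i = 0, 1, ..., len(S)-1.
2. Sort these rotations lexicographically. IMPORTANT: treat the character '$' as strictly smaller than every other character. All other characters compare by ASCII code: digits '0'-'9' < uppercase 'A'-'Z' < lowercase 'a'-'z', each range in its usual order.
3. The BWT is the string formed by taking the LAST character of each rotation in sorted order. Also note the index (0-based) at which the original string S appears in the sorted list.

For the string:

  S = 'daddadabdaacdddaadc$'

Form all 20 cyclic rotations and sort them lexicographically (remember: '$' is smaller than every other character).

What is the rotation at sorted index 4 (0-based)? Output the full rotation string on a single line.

All 20 rotations (rotation i = S[i:]+S[:i]):
  rot[0] = daddadabdaacdddaadc$
  rot[1] = addadabdaacdddaadc$d
  rot[2] = ddadabdaacdddaadc$da
  rot[3] = dadabdaacdddaadc$dad
  rot[4] = adabdaacdddaadc$dadd
  rot[5] = dabdaacdddaadc$dadda
  rot[6] = abdaacdddaadc$daddad
  rot[7] = bdaacdddaadc$daddada
  rot[8] = daacdddaadc$daddadab
  rot[9] = aacdddaadc$daddadabd
  rot[10] = acdddaadc$daddadabda
  rot[11] = cdddaadc$daddadabdaa
  rot[12] = dddaadc$daddadabdaac
  rot[13] = ddaadc$daddadabdaacd
  rot[14] = daadc$daddadabdaacdd
  rot[15] = aadc$daddadabdaacddd
  rot[16] = adc$daddadabdaacddda
  rot[17] = dc$daddadabdaacdddaa
  rot[18] = c$daddadabdaacdddaad
  rot[19] = $daddadabdaacdddaadc
Sorted (with $ < everything):
  sorted[0] = $daddadabdaacdddaadc
  sorted[1] = aacdddaadc$daddadabd
  sorted[2] = aadc$daddadabdaacddd
  sorted[3] = abdaacdddaadc$daddad
  sorted[4] = acdddaadc$daddadabda
  sorted[5] = adabdaacdddaadc$dadd
  sorted[6] = adc$daddadabdaacddda
  sorted[7] = addadabdaacdddaadc$d
  sorted[8] = bdaacdddaadc$daddada
  sorted[9] = c$daddadabdaacdddaad
  sorted[10] = cdddaadc$daddadabdaa
  sorted[11] = daacdddaadc$daddadab
  sorted[12] = daadc$daddadabdaacdd
  sorted[13] = dabdaacdddaadc$dadda
  sorted[14] = dadabdaacdddaadc$dad
  sorted[15] = daddadabdaacdddaadc$
  sorted[16] = dc$daddadabdaacdddaa
  sorted[17] = ddaadc$daddadabdaacd
  sorted[18] = ddadabdaacdddaadc$da
  sorted[19] = dddaadc$daddadabdaac
sorted[4] = acdddaadc$daddadabda

Answer: acdddaadc$daddadabda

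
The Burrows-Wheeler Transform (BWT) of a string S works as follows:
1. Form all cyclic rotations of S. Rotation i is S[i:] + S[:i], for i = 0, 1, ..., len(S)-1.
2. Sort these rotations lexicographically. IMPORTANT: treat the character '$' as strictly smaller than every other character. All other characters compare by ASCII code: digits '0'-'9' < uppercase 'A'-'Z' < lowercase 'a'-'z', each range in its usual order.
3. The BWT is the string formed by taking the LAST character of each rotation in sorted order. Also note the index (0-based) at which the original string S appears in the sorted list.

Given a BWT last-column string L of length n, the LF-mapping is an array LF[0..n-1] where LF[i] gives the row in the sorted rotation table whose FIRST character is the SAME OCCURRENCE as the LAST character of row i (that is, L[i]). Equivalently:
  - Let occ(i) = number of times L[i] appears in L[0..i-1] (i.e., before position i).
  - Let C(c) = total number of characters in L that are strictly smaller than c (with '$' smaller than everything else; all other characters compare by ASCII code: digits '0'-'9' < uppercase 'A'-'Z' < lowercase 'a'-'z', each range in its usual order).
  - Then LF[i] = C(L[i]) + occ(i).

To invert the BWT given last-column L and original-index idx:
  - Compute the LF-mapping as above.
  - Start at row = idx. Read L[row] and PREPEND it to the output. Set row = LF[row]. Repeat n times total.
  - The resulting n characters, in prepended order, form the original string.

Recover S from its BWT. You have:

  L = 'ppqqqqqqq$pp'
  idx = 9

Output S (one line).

Answer: qqpqqpqqqpp$

Derivation:
LF mapping: 1 2 5 6 7 8 9 10 11 0 3 4
Walk LF starting at row 9, prepending L[row]:
  step 1: row=9, L[9]='$', prepend. Next row=LF[9]=0
  step 2: row=0, L[0]='p', prepend. Next row=LF[0]=1
  step 3: row=1, L[1]='p', prepend. Next row=LF[1]=2
  step 4: row=2, L[2]='q', prepend. Next row=LF[2]=5
  step 5: row=5, L[5]='q', prepend. Next row=LF[5]=8
  step 6: row=8, L[8]='q', prepend. Next row=LF[8]=11
  step 7: row=11, L[11]='p', prepend. Next row=LF[11]=4
  step 8: row=4, L[4]='q', prepend. Next row=LF[4]=7
  step 9: row=7, L[7]='q', prepend. Next row=LF[7]=10
  step 10: row=10, L[10]='p', prepend. Next row=LF[10]=3
  step 11: row=3, L[3]='q', prepend. Next row=LF[3]=6
  step 12: row=6, L[6]='q', prepend. Next row=LF[6]=9
Reversed output: qqpqqpqqqpp$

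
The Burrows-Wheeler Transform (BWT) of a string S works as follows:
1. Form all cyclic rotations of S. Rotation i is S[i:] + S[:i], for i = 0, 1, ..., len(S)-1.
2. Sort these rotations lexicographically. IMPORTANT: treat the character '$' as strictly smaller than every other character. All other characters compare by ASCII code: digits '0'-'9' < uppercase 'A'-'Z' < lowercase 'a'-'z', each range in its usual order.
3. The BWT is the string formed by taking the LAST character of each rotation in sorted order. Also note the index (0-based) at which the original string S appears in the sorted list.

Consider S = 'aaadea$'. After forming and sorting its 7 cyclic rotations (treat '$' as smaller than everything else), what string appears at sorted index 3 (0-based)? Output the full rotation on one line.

All 7 rotations (rotation i = S[i:]+S[:i]):
  rot[0] = aaadea$
  rot[1] = aadea$a
  rot[2] = adea$aa
  rot[3] = dea$aaa
  rot[4] = ea$aaad
  rot[5] = a$aaade
  rot[6] = $aaadea
Sorted (with $ < everything):
  sorted[0] = $aaadea
  sorted[1] = a$aaade
  sorted[2] = aaadea$
  sorted[3] = aadea$a
  sorted[4] = adea$aa
  sorted[5] = dea$aaa
  sorted[6] = ea$aaad
sorted[3] = aadea$a

Answer: aadea$a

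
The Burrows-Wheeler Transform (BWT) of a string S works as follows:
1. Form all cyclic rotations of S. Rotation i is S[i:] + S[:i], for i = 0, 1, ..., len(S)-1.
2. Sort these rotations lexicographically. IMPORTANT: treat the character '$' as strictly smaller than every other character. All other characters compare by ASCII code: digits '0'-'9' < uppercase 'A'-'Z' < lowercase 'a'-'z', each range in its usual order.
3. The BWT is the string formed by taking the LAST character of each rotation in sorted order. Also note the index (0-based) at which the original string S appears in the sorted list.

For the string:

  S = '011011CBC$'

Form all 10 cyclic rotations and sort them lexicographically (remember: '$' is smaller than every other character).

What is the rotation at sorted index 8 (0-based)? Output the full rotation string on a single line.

Answer: C$011011CB

Derivation:
All 10 rotations (rotation i = S[i:]+S[:i]):
  rot[0] = 011011CBC$
  rot[1] = 11011CBC$0
  rot[2] = 1011CBC$01
  rot[3] = 011CBC$011
  rot[4] = 11CBC$0110
  rot[5] = 1CBC$01101
  rot[6] = CBC$011011
  rot[7] = BC$011011C
  rot[8] = C$011011CB
  rot[9] = $011011CBC
Sorted (with $ < everything):
  sorted[0] = $011011CBC
  sorted[1] = 011011CBC$
  sorted[2] = 011CBC$011
  sorted[3] = 1011CBC$01
  sorted[4] = 11011CBC$0
  sorted[5] = 11CBC$0110
  sorted[6] = 1CBC$01101
  sorted[7] = BC$011011C
  sorted[8] = C$011011CB
  sorted[9] = CBC$011011
sorted[8] = C$011011CB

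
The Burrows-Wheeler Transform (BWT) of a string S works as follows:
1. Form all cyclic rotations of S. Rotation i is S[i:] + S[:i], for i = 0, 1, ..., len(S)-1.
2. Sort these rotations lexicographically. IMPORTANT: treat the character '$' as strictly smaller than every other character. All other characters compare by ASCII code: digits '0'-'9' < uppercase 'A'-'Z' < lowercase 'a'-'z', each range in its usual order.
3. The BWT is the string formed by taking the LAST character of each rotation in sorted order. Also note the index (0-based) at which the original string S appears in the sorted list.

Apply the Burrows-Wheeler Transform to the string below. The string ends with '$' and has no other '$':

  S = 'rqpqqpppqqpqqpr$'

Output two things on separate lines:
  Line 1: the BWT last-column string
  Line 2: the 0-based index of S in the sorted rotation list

All 16 rotations (rotation i = S[i:]+S[:i]):
  rot[0] = rqpqqpppqqpqqpr$
  rot[1] = qpqqpppqqpqqpr$r
  rot[2] = pqqpppqqpqqpr$rq
  rot[3] = qqpppqqpqqpr$rqp
  rot[4] = qpppqqpqqpr$rqpq
  rot[5] = pppqqpqqpr$rqpqq
  rot[6] = ppqqpqqpr$rqpqqp
  rot[7] = pqqpqqpr$rqpqqpp
  rot[8] = qqpqqpr$rqpqqppp
  rot[9] = qpqqpr$rqpqqpppq
  rot[10] = pqqpr$rqpqqpppqq
  rot[11] = qqpr$rqpqqpppqqp
  rot[12] = qpr$rqpqqpppqqpq
  rot[13] = pr$rqpqqpppqqpqq
  rot[14] = r$rqpqqpppqqpqqp
  rot[15] = $rqpqqpppqqpqqpr
Sorted (with $ < everything):
  sorted[0] = $rqpqqpppqqpqqpr  (last char: 'r')
  sorted[1] = pppqqpqqpr$rqpqq  (last char: 'q')
  sorted[2] = ppqqpqqpr$rqpqqp  (last char: 'p')
  sorted[3] = pqqpppqqpqqpr$rq  (last char: 'q')
  sorted[4] = pqqpqqpr$rqpqqpp  (last char: 'p')
  sorted[5] = pqqpr$rqpqqpppqq  (last char: 'q')
  sorted[6] = pr$rqpqqpppqqpqq  (last char: 'q')
  sorted[7] = qpppqqpqqpr$rqpq  (last char: 'q')
  sorted[8] = qpqqpppqqpqqpr$r  (last char: 'r')
  sorted[9] = qpqqpr$rqpqqpppq  (last char: 'q')
  sorted[10] = qpr$rqpqqpppqqpq  (last char: 'q')
  sorted[11] = qqpppqqpqqpr$rqp  (last char: 'p')
  sorted[12] = qqpqqpr$rqpqqppp  (last char: 'p')
  sorted[13] = qqpr$rqpqqpppqqp  (last char: 'p')
  sorted[14] = r$rqpqqpppqqpqqp  (last char: 'p')
  sorted[15] = rqpqqpppqqpqqpr$  (last char: '$')
Last column: rqpqpqqqrqqpppp$
Original string S is at sorted index 15

Answer: rqpqpqqqrqqpppp$
15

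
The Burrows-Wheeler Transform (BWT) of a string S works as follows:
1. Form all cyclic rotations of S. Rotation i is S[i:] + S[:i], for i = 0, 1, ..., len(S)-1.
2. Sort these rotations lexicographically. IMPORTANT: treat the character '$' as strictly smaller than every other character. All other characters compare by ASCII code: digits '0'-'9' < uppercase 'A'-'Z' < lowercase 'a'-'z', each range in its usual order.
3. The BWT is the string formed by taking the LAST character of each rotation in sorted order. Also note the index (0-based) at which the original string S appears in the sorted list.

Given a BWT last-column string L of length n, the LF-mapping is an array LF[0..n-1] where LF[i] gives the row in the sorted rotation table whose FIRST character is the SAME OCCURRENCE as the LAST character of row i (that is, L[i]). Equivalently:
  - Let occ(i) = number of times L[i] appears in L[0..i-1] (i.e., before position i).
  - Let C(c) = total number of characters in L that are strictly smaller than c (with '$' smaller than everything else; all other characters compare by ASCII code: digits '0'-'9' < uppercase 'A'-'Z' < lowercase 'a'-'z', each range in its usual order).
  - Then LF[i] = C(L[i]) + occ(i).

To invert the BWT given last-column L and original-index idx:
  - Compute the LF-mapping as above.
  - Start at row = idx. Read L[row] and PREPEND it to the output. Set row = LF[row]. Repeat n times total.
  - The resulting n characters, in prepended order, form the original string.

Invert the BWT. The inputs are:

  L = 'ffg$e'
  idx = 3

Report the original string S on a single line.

LF mapping: 2 3 4 0 1
Walk LF starting at row 3, prepending L[row]:
  step 1: row=3, L[3]='$', prepend. Next row=LF[3]=0
  step 2: row=0, L[0]='f', prepend. Next row=LF[0]=2
  step 3: row=2, L[2]='g', prepend. Next row=LF[2]=4
  step 4: row=4, L[4]='e', prepend. Next row=LF[4]=1
  step 5: row=1, L[1]='f', prepend. Next row=LF[1]=3
Reversed output: fegf$

Answer: fegf$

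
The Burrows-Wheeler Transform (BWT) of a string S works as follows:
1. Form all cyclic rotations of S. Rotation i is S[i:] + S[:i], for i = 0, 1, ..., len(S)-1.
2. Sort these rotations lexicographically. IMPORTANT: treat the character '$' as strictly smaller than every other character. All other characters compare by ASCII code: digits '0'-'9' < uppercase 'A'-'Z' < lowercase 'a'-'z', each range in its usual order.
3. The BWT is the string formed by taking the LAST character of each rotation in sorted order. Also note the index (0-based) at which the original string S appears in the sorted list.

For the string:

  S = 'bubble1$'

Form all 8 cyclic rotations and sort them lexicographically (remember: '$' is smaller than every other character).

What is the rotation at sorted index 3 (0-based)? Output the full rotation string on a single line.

Answer: ble1$bub

Derivation:
All 8 rotations (rotation i = S[i:]+S[:i]):
  rot[0] = bubble1$
  rot[1] = ubble1$b
  rot[2] = bble1$bu
  rot[3] = ble1$bub
  rot[4] = le1$bubb
  rot[5] = e1$bubbl
  rot[6] = 1$bubble
  rot[7] = $bubble1
Sorted (with $ < everything):
  sorted[0] = $bubble1
  sorted[1] = 1$bubble
  sorted[2] = bble1$bu
  sorted[3] = ble1$bub
  sorted[4] = bubble1$
  sorted[5] = e1$bubbl
  sorted[6] = le1$bubb
  sorted[7] = ubble1$b
sorted[3] = ble1$bub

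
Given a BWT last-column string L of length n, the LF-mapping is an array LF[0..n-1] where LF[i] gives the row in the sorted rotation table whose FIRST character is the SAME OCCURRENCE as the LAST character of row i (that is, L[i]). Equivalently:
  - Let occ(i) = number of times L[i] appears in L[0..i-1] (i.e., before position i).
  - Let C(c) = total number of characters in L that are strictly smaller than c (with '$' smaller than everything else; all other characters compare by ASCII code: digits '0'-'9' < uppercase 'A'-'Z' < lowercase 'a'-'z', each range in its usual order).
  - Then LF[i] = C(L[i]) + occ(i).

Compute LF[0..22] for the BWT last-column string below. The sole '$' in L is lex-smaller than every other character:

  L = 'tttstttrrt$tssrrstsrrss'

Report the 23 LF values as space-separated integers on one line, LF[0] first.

Answer: 14 15 16 7 17 18 19 1 2 20 0 21 8 9 3 4 10 22 11 5 6 12 13

Derivation:
Char counts: '$':1, 'r':6, 's':7, 't':9
C (first-col start): C('$')=0, C('r')=1, C('s')=7, C('t')=14
L[0]='t': occ=0, LF[0]=C('t')+0=14+0=14
L[1]='t': occ=1, LF[1]=C('t')+1=14+1=15
L[2]='t': occ=2, LF[2]=C('t')+2=14+2=16
L[3]='s': occ=0, LF[3]=C('s')+0=7+0=7
L[4]='t': occ=3, LF[4]=C('t')+3=14+3=17
L[5]='t': occ=4, LF[5]=C('t')+4=14+4=18
L[6]='t': occ=5, LF[6]=C('t')+5=14+5=19
L[7]='r': occ=0, LF[7]=C('r')+0=1+0=1
L[8]='r': occ=1, LF[8]=C('r')+1=1+1=2
L[9]='t': occ=6, LF[9]=C('t')+6=14+6=20
L[10]='$': occ=0, LF[10]=C('$')+0=0+0=0
L[11]='t': occ=7, LF[11]=C('t')+7=14+7=21
L[12]='s': occ=1, LF[12]=C('s')+1=7+1=8
L[13]='s': occ=2, LF[13]=C('s')+2=7+2=9
L[14]='r': occ=2, LF[14]=C('r')+2=1+2=3
L[15]='r': occ=3, LF[15]=C('r')+3=1+3=4
L[16]='s': occ=3, LF[16]=C('s')+3=7+3=10
L[17]='t': occ=8, LF[17]=C('t')+8=14+8=22
L[18]='s': occ=4, LF[18]=C('s')+4=7+4=11
L[19]='r': occ=4, LF[19]=C('r')+4=1+4=5
L[20]='r': occ=5, LF[20]=C('r')+5=1+5=6
L[21]='s': occ=5, LF[21]=C('s')+5=7+5=12
L[22]='s': occ=6, LF[22]=C('s')+6=7+6=13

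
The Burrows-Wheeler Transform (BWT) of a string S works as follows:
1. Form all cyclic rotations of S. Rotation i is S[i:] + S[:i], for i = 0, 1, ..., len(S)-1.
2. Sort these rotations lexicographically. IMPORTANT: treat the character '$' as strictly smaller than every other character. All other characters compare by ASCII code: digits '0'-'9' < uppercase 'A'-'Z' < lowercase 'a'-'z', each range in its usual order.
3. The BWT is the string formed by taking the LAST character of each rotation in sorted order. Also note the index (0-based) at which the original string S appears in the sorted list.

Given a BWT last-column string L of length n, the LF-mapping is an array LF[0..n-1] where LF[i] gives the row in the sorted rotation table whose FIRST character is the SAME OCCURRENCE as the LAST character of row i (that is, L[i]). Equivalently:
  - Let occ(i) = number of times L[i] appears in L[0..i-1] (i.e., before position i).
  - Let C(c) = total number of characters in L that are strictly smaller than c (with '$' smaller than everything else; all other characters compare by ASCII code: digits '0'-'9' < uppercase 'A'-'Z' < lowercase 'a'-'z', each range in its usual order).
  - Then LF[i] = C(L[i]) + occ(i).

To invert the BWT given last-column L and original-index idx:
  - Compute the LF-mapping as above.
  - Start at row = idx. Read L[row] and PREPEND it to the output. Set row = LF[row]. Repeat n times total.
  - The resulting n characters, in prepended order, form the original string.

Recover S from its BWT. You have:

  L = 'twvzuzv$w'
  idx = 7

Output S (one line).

Answer: zvuvwzwt$

Derivation:
LF mapping: 1 5 3 7 2 8 4 0 6
Walk LF starting at row 7, prepending L[row]:
  step 1: row=7, L[7]='$', prepend. Next row=LF[7]=0
  step 2: row=0, L[0]='t', prepend. Next row=LF[0]=1
  step 3: row=1, L[1]='w', prepend. Next row=LF[1]=5
  step 4: row=5, L[5]='z', prepend. Next row=LF[5]=8
  step 5: row=8, L[8]='w', prepend. Next row=LF[8]=6
  step 6: row=6, L[6]='v', prepend. Next row=LF[6]=4
  step 7: row=4, L[4]='u', prepend. Next row=LF[4]=2
  step 8: row=2, L[2]='v', prepend. Next row=LF[2]=3
  step 9: row=3, L[3]='z', prepend. Next row=LF[3]=7
Reversed output: zvuvwzwt$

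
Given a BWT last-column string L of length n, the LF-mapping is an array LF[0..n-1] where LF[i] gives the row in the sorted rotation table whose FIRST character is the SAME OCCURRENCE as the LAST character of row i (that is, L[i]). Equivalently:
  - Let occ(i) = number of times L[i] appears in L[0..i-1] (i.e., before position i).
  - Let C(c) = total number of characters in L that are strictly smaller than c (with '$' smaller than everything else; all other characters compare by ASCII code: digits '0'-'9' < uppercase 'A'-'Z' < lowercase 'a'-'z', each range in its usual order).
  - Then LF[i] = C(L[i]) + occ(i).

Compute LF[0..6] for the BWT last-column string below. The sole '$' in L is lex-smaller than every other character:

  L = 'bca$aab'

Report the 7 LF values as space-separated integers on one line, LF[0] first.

Char counts: '$':1, 'a':3, 'b':2, 'c':1
C (first-col start): C('$')=0, C('a')=1, C('b')=4, C('c')=6
L[0]='b': occ=0, LF[0]=C('b')+0=4+0=4
L[1]='c': occ=0, LF[1]=C('c')+0=6+0=6
L[2]='a': occ=0, LF[2]=C('a')+0=1+0=1
L[3]='$': occ=0, LF[3]=C('$')+0=0+0=0
L[4]='a': occ=1, LF[4]=C('a')+1=1+1=2
L[5]='a': occ=2, LF[5]=C('a')+2=1+2=3
L[6]='b': occ=1, LF[6]=C('b')+1=4+1=5

Answer: 4 6 1 0 2 3 5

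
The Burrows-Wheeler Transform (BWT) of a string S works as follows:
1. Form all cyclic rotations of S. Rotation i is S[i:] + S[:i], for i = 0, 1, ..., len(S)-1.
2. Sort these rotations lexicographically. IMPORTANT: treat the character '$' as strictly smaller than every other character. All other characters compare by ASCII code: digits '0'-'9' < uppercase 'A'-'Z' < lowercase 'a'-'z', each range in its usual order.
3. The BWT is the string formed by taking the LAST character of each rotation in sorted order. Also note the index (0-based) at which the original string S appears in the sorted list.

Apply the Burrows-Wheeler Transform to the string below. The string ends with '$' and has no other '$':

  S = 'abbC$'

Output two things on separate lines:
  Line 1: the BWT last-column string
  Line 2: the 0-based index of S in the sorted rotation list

All 5 rotations (rotation i = S[i:]+S[:i]):
  rot[0] = abbC$
  rot[1] = bbC$a
  rot[2] = bC$ab
  rot[3] = C$abb
  rot[4] = $abbC
Sorted (with $ < everything):
  sorted[0] = $abbC  (last char: 'C')
  sorted[1] = C$abb  (last char: 'b')
  sorted[2] = abbC$  (last char: '$')
  sorted[3] = bC$ab  (last char: 'b')
  sorted[4] = bbC$a  (last char: 'a')
Last column: Cb$ba
Original string S is at sorted index 2

Answer: Cb$ba
2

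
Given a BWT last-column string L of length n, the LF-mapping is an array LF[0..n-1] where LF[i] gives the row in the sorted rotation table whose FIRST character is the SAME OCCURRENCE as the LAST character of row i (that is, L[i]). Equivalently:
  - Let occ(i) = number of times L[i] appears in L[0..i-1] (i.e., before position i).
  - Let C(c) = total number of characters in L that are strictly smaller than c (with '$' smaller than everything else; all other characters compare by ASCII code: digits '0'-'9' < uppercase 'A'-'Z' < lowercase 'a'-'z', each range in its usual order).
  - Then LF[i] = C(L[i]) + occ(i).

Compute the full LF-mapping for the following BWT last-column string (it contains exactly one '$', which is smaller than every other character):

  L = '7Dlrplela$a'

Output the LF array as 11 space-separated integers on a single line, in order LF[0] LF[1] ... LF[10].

Char counts: '$':1, '7':1, 'D':1, 'a':2, 'e':1, 'l':3, 'p':1, 'r':1
C (first-col start): C('$')=0, C('7')=1, C('D')=2, C('a')=3, C('e')=5, C('l')=6, C('p')=9, C('r')=10
L[0]='7': occ=0, LF[0]=C('7')+0=1+0=1
L[1]='D': occ=0, LF[1]=C('D')+0=2+0=2
L[2]='l': occ=0, LF[2]=C('l')+0=6+0=6
L[3]='r': occ=0, LF[3]=C('r')+0=10+0=10
L[4]='p': occ=0, LF[4]=C('p')+0=9+0=9
L[5]='l': occ=1, LF[5]=C('l')+1=6+1=7
L[6]='e': occ=0, LF[6]=C('e')+0=5+0=5
L[7]='l': occ=2, LF[7]=C('l')+2=6+2=8
L[8]='a': occ=0, LF[8]=C('a')+0=3+0=3
L[9]='$': occ=0, LF[9]=C('$')+0=0+0=0
L[10]='a': occ=1, LF[10]=C('a')+1=3+1=4

Answer: 1 2 6 10 9 7 5 8 3 0 4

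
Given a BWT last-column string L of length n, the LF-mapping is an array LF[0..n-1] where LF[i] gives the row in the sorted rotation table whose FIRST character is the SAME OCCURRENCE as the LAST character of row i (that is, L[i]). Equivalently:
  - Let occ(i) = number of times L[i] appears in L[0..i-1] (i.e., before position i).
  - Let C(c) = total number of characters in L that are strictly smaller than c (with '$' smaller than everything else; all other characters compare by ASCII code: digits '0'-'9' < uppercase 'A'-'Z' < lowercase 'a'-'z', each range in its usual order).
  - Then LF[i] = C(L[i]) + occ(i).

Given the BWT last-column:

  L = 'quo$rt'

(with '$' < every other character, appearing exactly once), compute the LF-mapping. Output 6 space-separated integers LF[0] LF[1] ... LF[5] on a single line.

Answer: 2 5 1 0 3 4

Derivation:
Char counts: '$':1, 'o':1, 'q':1, 'r':1, 't':1, 'u':1
C (first-col start): C('$')=0, C('o')=1, C('q')=2, C('r')=3, C('t')=4, C('u')=5
L[0]='q': occ=0, LF[0]=C('q')+0=2+0=2
L[1]='u': occ=0, LF[1]=C('u')+0=5+0=5
L[2]='o': occ=0, LF[2]=C('o')+0=1+0=1
L[3]='$': occ=0, LF[3]=C('$')+0=0+0=0
L[4]='r': occ=0, LF[4]=C('r')+0=3+0=3
L[5]='t': occ=0, LF[5]=C('t')+0=4+0=4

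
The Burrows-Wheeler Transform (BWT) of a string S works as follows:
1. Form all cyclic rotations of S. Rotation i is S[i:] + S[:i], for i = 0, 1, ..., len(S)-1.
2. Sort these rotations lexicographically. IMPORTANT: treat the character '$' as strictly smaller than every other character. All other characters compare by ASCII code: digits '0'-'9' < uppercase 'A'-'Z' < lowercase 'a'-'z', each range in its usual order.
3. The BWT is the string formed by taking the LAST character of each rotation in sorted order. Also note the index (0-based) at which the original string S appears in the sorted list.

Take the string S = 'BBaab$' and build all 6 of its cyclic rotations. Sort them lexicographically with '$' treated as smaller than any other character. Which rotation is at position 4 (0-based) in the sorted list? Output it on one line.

All 6 rotations (rotation i = S[i:]+S[:i]):
  rot[0] = BBaab$
  rot[1] = Baab$B
  rot[2] = aab$BB
  rot[3] = ab$BBa
  rot[4] = b$BBaa
  rot[5] = $BBaab
Sorted (with $ < everything):
  sorted[0] = $BBaab
  sorted[1] = BBaab$
  sorted[2] = Baab$B
  sorted[3] = aab$BB
  sorted[4] = ab$BBa
  sorted[5] = b$BBaa
sorted[4] = ab$BBa

Answer: ab$BBa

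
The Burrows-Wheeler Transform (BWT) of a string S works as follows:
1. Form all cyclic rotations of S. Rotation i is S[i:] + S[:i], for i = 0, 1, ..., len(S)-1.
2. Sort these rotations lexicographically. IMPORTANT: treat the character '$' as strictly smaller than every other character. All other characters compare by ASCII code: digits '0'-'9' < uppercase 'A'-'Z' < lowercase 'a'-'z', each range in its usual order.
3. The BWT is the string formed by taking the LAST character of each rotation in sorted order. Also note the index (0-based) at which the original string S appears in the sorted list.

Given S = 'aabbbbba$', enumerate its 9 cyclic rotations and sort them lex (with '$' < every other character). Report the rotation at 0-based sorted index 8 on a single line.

All 9 rotations (rotation i = S[i:]+S[:i]):
  rot[0] = aabbbbba$
  rot[1] = abbbbba$a
  rot[2] = bbbbba$aa
  rot[3] = bbbba$aab
  rot[4] = bbba$aabb
  rot[5] = bba$aabbb
  rot[6] = ba$aabbbb
  rot[7] = a$aabbbbb
  rot[8] = $aabbbbba
Sorted (with $ < everything):
  sorted[0] = $aabbbbba
  sorted[1] = a$aabbbbb
  sorted[2] = aabbbbba$
  sorted[3] = abbbbba$a
  sorted[4] = ba$aabbbb
  sorted[5] = bba$aabbb
  sorted[6] = bbba$aabb
  sorted[7] = bbbba$aab
  sorted[8] = bbbbba$aa
sorted[8] = bbbbba$aa

Answer: bbbbba$aa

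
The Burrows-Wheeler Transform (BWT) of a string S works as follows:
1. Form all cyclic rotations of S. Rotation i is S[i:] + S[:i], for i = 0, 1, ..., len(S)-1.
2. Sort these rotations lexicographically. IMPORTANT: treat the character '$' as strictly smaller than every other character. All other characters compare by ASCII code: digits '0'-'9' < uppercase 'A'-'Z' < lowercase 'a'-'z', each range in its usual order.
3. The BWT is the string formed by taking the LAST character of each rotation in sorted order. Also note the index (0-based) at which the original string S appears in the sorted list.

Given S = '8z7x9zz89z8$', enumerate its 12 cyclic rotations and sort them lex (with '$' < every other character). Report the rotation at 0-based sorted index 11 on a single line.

All 12 rotations (rotation i = S[i:]+S[:i]):
  rot[0] = 8z7x9zz89z8$
  rot[1] = z7x9zz89z8$8
  rot[2] = 7x9zz89z8$8z
  rot[3] = x9zz89z8$8z7
  rot[4] = 9zz89z8$8z7x
  rot[5] = zz89z8$8z7x9
  rot[6] = z89z8$8z7x9z
  rot[7] = 89z8$8z7x9zz
  rot[8] = 9z8$8z7x9zz8
  rot[9] = z8$8z7x9zz89
  rot[10] = 8$8z7x9zz89z
  rot[11] = $8z7x9zz89z8
Sorted (with $ < everything):
  sorted[0] = $8z7x9zz89z8
  sorted[1] = 7x9zz89z8$8z
  sorted[2] = 8$8z7x9zz89z
  sorted[3] = 89z8$8z7x9zz
  sorted[4] = 8z7x9zz89z8$
  sorted[5] = 9z8$8z7x9zz8
  sorted[6] = 9zz89z8$8z7x
  sorted[7] = x9zz89z8$8z7
  sorted[8] = z7x9zz89z8$8
  sorted[9] = z8$8z7x9zz89
  sorted[10] = z89z8$8z7x9z
  sorted[11] = zz89z8$8z7x9
sorted[11] = zz89z8$8z7x9

Answer: zz89z8$8z7x9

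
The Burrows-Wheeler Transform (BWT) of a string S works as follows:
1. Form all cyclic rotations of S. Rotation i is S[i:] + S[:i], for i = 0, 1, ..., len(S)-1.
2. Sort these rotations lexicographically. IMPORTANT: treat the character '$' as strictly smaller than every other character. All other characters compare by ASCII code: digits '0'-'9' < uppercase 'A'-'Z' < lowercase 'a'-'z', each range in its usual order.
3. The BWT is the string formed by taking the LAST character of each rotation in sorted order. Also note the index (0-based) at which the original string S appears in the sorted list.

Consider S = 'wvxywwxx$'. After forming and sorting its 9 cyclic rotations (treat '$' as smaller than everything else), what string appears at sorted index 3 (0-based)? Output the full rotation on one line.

Answer: wwxx$wvxy

Derivation:
All 9 rotations (rotation i = S[i:]+S[:i]):
  rot[0] = wvxywwxx$
  rot[1] = vxywwxx$w
  rot[2] = xywwxx$wv
  rot[3] = ywwxx$wvx
  rot[4] = wwxx$wvxy
  rot[5] = wxx$wvxyw
  rot[6] = xx$wvxyww
  rot[7] = x$wvxywwx
  rot[8] = $wvxywwxx
Sorted (with $ < everything):
  sorted[0] = $wvxywwxx
  sorted[1] = vxywwxx$w
  sorted[2] = wvxywwxx$
  sorted[3] = wwxx$wvxy
  sorted[4] = wxx$wvxyw
  sorted[5] = x$wvxywwx
  sorted[6] = xx$wvxyww
  sorted[7] = xywwxx$wv
  sorted[8] = ywwxx$wvx
sorted[3] = wwxx$wvxy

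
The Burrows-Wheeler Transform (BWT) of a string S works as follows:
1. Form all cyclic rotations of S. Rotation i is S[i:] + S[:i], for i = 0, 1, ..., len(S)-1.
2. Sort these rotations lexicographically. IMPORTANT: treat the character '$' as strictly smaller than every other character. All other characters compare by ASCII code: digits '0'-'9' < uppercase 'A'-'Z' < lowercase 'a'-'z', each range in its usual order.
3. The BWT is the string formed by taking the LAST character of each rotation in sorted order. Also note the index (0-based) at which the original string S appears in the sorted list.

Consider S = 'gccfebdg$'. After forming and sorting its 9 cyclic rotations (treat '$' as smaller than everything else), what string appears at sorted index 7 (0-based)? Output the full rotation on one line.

All 9 rotations (rotation i = S[i:]+S[:i]):
  rot[0] = gccfebdg$
  rot[1] = ccfebdg$g
  rot[2] = cfebdg$gc
  rot[3] = febdg$gcc
  rot[4] = ebdg$gccf
  rot[5] = bdg$gccfe
  rot[6] = dg$gccfeb
  rot[7] = g$gccfebd
  rot[8] = $gccfebdg
Sorted (with $ < everything):
  sorted[0] = $gccfebdg
  sorted[1] = bdg$gccfe
  sorted[2] = ccfebdg$g
  sorted[3] = cfebdg$gc
  sorted[4] = dg$gccfeb
  sorted[5] = ebdg$gccf
  sorted[6] = febdg$gcc
  sorted[7] = g$gccfebd
  sorted[8] = gccfebdg$
sorted[7] = g$gccfebd

Answer: g$gccfebd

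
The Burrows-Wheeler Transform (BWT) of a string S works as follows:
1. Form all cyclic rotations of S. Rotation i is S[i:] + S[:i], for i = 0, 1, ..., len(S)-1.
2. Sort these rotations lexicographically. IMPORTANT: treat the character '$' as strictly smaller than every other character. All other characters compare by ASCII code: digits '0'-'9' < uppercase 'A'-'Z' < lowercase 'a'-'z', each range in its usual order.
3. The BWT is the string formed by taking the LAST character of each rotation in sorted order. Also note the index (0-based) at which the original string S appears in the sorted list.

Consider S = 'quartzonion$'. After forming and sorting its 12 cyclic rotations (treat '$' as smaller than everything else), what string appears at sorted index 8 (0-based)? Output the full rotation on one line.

Answer: rtzonion$qua

Derivation:
All 12 rotations (rotation i = S[i:]+S[:i]):
  rot[0] = quartzonion$
  rot[1] = uartzonion$q
  rot[2] = artzonion$qu
  rot[3] = rtzonion$qua
  rot[4] = tzonion$quar
  rot[5] = zonion$quart
  rot[6] = onion$quartz
  rot[7] = nion$quartzo
  rot[8] = ion$quartzon
  rot[9] = on$quartzoni
  rot[10] = n$quartzonio
  rot[11] = $quartzonion
Sorted (with $ < everything):
  sorted[0] = $quartzonion
  sorted[1] = artzonion$qu
  sorted[2] = ion$quartzon
  sorted[3] = n$quartzonio
  sorted[4] = nion$quartzo
  sorted[5] = on$quartzoni
  sorted[6] = onion$quartz
  sorted[7] = quartzonion$
  sorted[8] = rtzonion$qua
  sorted[9] = tzonion$quar
  sorted[10] = uartzonion$q
  sorted[11] = zonion$quart
sorted[8] = rtzonion$qua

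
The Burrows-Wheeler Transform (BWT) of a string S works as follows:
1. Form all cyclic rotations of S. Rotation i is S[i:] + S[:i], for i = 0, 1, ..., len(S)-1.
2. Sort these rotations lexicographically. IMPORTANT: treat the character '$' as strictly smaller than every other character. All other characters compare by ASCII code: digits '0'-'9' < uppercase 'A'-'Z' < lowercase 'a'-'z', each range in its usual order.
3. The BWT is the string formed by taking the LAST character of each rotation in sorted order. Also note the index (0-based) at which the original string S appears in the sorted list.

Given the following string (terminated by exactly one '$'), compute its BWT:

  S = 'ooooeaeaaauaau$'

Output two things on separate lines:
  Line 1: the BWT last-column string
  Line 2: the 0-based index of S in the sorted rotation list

Answer: ueuaeaaaoooo$aa
12

Derivation:
All 15 rotations (rotation i = S[i:]+S[:i]):
  rot[0] = ooooeaeaaauaau$
  rot[1] = oooeaeaaauaau$o
  rot[2] = ooeaeaaauaau$oo
  rot[3] = oeaeaaauaau$ooo
  rot[4] = eaeaaauaau$oooo
  rot[5] = aeaaauaau$ooooe
  rot[6] = eaaauaau$ooooea
  rot[7] = aaauaau$ooooeae
  rot[8] = aauaau$ooooeaea
  rot[9] = auaau$ooooeaeaa
  rot[10] = uaau$ooooeaeaaa
  rot[11] = aau$ooooeaeaaau
  rot[12] = au$ooooeaeaaaua
  rot[13] = u$ooooeaeaaauaa
  rot[14] = $ooooeaeaaauaau
Sorted (with $ < everything):
  sorted[0] = $ooooeaeaaauaau  (last char: 'u')
  sorted[1] = aaauaau$ooooeae  (last char: 'e')
  sorted[2] = aau$ooooeaeaaau  (last char: 'u')
  sorted[3] = aauaau$ooooeaea  (last char: 'a')
  sorted[4] = aeaaauaau$ooooe  (last char: 'e')
  sorted[5] = au$ooooeaeaaaua  (last char: 'a')
  sorted[6] = auaau$ooooeaeaa  (last char: 'a')
  sorted[7] = eaaauaau$ooooea  (last char: 'a')
  sorted[8] = eaeaaauaau$oooo  (last char: 'o')
  sorted[9] = oeaeaaauaau$ooo  (last char: 'o')
  sorted[10] = ooeaeaaauaau$oo  (last char: 'o')
  sorted[11] = oooeaeaaauaau$o  (last char: 'o')
  sorted[12] = ooooeaeaaauaau$  (last char: '$')
  sorted[13] = u$ooooeaeaaauaa  (last char: 'a')
  sorted[14] = uaau$ooooeaeaaa  (last char: 'a')
Last column: ueuaeaaaoooo$aa
Original string S is at sorted index 12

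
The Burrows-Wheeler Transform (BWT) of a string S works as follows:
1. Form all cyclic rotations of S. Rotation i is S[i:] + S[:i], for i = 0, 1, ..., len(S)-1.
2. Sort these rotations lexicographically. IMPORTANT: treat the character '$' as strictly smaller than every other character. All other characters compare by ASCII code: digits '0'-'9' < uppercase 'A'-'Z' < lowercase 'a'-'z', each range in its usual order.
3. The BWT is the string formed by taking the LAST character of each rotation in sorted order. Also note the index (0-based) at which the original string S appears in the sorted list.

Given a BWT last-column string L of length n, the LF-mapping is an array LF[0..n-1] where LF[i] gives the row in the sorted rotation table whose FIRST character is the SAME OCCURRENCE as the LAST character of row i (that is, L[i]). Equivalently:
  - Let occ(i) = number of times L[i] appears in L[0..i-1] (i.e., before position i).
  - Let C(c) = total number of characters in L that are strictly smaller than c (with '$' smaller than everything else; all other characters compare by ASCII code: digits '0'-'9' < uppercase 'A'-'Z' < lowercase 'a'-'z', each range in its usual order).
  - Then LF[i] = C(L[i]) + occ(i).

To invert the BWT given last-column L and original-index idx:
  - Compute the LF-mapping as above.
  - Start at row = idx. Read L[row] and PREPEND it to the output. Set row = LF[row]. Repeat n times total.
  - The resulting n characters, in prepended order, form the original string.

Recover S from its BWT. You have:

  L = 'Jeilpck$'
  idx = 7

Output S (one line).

Answer: pickleJ$

Derivation:
LF mapping: 1 3 4 6 7 2 5 0
Walk LF starting at row 7, prepending L[row]:
  step 1: row=7, L[7]='$', prepend. Next row=LF[7]=0
  step 2: row=0, L[0]='J', prepend. Next row=LF[0]=1
  step 3: row=1, L[1]='e', prepend. Next row=LF[1]=3
  step 4: row=3, L[3]='l', prepend. Next row=LF[3]=6
  step 5: row=6, L[6]='k', prepend. Next row=LF[6]=5
  step 6: row=5, L[5]='c', prepend. Next row=LF[5]=2
  step 7: row=2, L[2]='i', prepend. Next row=LF[2]=4
  step 8: row=4, L[4]='p', prepend. Next row=LF[4]=7
Reversed output: pickleJ$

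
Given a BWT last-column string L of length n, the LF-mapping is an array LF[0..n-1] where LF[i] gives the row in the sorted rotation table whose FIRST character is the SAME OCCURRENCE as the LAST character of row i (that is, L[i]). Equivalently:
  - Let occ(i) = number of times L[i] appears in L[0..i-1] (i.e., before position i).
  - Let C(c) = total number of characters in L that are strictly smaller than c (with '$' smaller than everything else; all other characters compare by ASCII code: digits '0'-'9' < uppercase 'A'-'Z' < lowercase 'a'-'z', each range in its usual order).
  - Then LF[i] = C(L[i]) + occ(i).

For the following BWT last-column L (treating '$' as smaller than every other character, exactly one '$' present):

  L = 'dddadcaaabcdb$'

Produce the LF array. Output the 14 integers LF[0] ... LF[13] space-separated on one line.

Char counts: '$':1, 'a':4, 'b':2, 'c':2, 'd':5
C (first-col start): C('$')=0, C('a')=1, C('b')=5, C('c')=7, C('d')=9
L[0]='d': occ=0, LF[0]=C('d')+0=9+0=9
L[1]='d': occ=1, LF[1]=C('d')+1=9+1=10
L[2]='d': occ=2, LF[2]=C('d')+2=9+2=11
L[3]='a': occ=0, LF[3]=C('a')+0=1+0=1
L[4]='d': occ=3, LF[4]=C('d')+3=9+3=12
L[5]='c': occ=0, LF[5]=C('c')+0=7+0=7
L[6]='a': occ=1, LF[6]=C('a')+1=1+1=2
L[7]='a': occ=2, LF[7]=C('a')+2=1+2=3
L[8]='a': occ=3, LF[8]=C('a')+3=1+3=4
L[9]='b': occ=0, LF[9]=C('b')+0=5+0=5
L[10]='c': occ=1, LF[10]=C('c')+1=7+1=8
L[11]='d': occ=4, LF[11]=C('d')+4=9+4=13
L[12]='b': occ=1, LF[12]=C('b')+1=5+1=6
L[13]='$': occ=0, LF[13]=C('$')+0=0+0=0

Answer: 9 10 11 1 12 7 2 3 4 5 8 13 6 0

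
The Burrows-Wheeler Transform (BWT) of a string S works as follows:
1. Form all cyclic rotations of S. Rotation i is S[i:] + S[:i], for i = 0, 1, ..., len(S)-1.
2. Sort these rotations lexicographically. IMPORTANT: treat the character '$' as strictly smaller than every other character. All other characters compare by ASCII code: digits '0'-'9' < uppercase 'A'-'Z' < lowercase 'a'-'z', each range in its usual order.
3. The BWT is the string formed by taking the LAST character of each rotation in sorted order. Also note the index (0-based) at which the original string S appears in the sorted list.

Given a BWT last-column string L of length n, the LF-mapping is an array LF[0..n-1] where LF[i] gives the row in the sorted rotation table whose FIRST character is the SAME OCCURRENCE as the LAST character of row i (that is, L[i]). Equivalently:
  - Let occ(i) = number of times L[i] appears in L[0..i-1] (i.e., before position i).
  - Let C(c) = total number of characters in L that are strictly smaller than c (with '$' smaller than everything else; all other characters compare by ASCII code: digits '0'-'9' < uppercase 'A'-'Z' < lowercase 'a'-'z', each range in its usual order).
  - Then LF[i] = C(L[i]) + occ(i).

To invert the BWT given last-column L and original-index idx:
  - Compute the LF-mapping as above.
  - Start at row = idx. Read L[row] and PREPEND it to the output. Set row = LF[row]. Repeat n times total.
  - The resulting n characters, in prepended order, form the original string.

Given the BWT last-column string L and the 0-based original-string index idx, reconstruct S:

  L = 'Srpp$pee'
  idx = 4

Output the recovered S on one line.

LF mapping: 1 7 4 5 0 6 2 3
Walk LF starting at row 4, prepending L[row]:
  step 1: row=4, L[4]='$', prepend. Next row=LF[4]=0
  step 2: row=0, L[0]='S', prepend. Next row=LF[0]=1
  step 3: row=1, L[1]='r', prepend. Next row=LF[1]=7
  step 4: row=7, L[7]='e', prepend. Next row=LF[7]=3
  step 5: row=3, L[3]='p', prepend. Next row=LF[3]=5
  step 6: row=5, L[5]='p', prepend. Next row=LF[5]=6
  step 7: row=6, L[6]='e', prepend. Next row=LF[6]=2
  step 8: row=2, L[2]='p', prepend. Next row=LF[2]=4
Reversed output: pepperS$

Answer: pepperS$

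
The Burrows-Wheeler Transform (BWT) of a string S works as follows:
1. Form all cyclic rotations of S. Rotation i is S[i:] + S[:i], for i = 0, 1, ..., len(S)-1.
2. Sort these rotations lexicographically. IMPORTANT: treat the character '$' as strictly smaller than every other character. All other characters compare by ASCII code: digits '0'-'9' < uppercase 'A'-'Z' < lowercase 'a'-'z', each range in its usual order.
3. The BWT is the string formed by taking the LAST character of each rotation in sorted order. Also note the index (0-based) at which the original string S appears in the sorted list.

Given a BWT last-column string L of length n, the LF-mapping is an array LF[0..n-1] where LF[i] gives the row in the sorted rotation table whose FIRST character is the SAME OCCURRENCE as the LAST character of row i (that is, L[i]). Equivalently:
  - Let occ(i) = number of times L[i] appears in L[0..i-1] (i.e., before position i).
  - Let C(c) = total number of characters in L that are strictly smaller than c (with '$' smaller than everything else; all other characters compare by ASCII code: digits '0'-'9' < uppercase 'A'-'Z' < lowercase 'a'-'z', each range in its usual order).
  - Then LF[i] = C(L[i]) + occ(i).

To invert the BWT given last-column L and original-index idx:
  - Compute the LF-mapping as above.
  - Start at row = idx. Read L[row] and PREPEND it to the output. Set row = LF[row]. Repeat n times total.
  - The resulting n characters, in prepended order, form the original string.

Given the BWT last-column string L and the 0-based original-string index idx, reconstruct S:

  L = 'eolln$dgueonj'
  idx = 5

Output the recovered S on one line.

LF mapping: 2 10 6 7 8 0 1 4 12 3 11 9 5
Walk LF starting at row 5, prepending L[row]:
  step 1: row=5, L[5]='$', prepend. Next row=LF[5]=0
  step 2: row=0, L[0]='e', prepend. Next row=LF[0]=2
  step 3: row=2, L[2]='l', prepend. Next row=LF[2]=6
  step 4: row=6, L[6]='d', prepend. Next row=LF[6]=1
  step 5: row=1, L[1]='o', prepend. Next row=LF[1]=10
  step 6: row=10, L[10]='o', prepend. Next row=LF[10]=11
  step 7: row=11, L[11]='n', prepend. Next row=LF[11]=9
  step 8: row=9, L[9]='e', prepend. Next row=LF[9]=3
  step 9: row=3, L[3]='l', prepend. Next row=LF[3]=7
  step 10: row=7, L[7]='g', prepend. Next row=LF[7]=4
  step 11: row=4, L[4]='n', prepend. Next row=LF[4]=8
  step 12: row=8, L[8]='u', prepend. Next row=LF[8]=12
  step 13: row=12, L[12]='j', prepend. Next row=LF[12]=5
Reversed output: junglenoodle$

Answer: junglenoodle$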